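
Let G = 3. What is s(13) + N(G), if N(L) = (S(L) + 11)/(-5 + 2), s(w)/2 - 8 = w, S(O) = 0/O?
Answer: 115/3 ≈ 38.333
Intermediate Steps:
S(O) = 0
s(w) = 16 + 2*w
N(L) = -11/3 (N(L) = (0 + 11)/(-5 + 2) = 11/(-3) = 11*(-⅓) = -11/3)
s(13) + N(G) = (16 + 2*13) - 11/3 = (16 + 26) - 11/3 = 42 - 11/3 = 115/3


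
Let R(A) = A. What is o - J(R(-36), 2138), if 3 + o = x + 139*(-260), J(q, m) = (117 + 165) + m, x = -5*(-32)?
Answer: -38403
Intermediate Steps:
x = 160
J(q, m) = 282 + m
o = -35983 (o = -3 + (160 + 139*(-260)) = -3 + (160 - 36140) = -3 - 35980 = -35983)
o - J(R(-36), 2138) = -35983 - (282 + 2138) = -35983 - 1*2420 = -35983 - 2420 = -38403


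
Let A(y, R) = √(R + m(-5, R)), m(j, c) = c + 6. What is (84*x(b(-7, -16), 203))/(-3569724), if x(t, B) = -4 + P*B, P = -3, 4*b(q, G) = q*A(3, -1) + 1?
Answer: 4291/297477 ≈ 0.014425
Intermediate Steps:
m(j, c) = 6 + c
A(y, R) = √(6 + 2*R) (A(y, R) = √(R + (6 + R)) = √(6 + 2*R))
b(q, G) = ¼ + q/2 (b(q, G) = (q*√(6 + 2*(-1)) + 1)/4 = (q*√(6 - 2) + 1)/4 = (q*√4 + 1)/4 = (q*2 + 1)/4 = (2*q + 1)/4 = (1 + 2*q)/4 = ¼ + q/2)
x(t, B) = -4 - 3*B
(84*x(b(-7, -16), 203))/(-3569724) = (84*(-4 - 3*203))/(-3569724) = (84*(-4 - 609))*(-1/3569724) = (84*(-613))*(-1/3569724) = -51492*(-1/3569724) = 4291/297477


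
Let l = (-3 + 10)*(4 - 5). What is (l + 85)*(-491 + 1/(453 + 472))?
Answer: -35425572/925 ≈ -38298.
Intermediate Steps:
l = -7 (l = 7*(-1) = -7)
(l + 85)*(-491 + 1/(453 + 472)) = (-7 + 85)*(-491 + 1/(453 + 472)) = 78*(-491 + 1/925) = 78*(-454174/925) = -35425572/925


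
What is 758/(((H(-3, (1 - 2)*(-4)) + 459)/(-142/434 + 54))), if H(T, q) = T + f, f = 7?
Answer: 8828426/100471 ≈ 87.870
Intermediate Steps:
H(T, q) = 7 + T (H(T, q) = T + 7 = 7 + T)
758/(((H(-3, (1 - 2)*(-4)) + 459)/(-142/434 + 54))) = 758/((((7 - 3) + 459)/(-142/434 + 54))) = 758/(((4 + 459)/(-142*1/434 + 54))) = 758/((463/(-71/217 + 54))) = 758/((463/(11647/217))) = 758/((463*(217/11647))) = 758/(100471/11647) = 758*(11647/100471) = 8828426/100471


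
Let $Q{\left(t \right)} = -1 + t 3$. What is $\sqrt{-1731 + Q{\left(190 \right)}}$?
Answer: $i \sqrt{1162} \approx 34.088 i$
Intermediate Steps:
$Q{\left(t \right)} = -1 + 3 t$
$\sqrt{-1731 + Q{\left(190 \right)}} = \sqrt{-1731 + \left(-1 + 3 \cdot 190\right)} = \sqrt{-1731 + \left(-1 + 570\right)} = \sqrt{-1731 + 569} = \sqrt{-1162} = i \sqrt{1162}$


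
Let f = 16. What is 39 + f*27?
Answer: 471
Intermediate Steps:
39 + f*27 = 39 + 16*27 = 39 + 432 = 471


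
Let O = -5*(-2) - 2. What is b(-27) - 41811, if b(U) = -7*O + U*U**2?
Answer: -61550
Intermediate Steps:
O = 8 (O = 10 - 2 = 8)
b(U) = -56 + U**3 (b(U) = -7*8 + U*U**2 = -56 + U**3)
b(-27) - 41811 = (-56 + (-27)**3) - 41811 = (-56 - 19683) - 41811 = -19739 - 41811 = -61550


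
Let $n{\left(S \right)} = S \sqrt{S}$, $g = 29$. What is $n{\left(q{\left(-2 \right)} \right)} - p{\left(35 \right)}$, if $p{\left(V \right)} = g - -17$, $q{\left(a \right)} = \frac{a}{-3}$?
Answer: $-46 + \frac{2 \sqrt{6}}{9} \approx -45.456$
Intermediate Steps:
$q{\left(a \right)} = - \frac{a}{3}$ ($q{\left(a \right)} = a \left(- \frac{1}{3}\right) = - \frac{a}{3}$)
$p{\left(V \right)} = 46$ ($p{\left(V \right)} = 29 - -17 = 29 + 17 = 46$)
$n{\left(S \right)} = S^{\frac{3}{2}}$
$n{\left(q{\left(-2 \right)} \right)} - p{\left(35 \right)} = \left(\left(- \frac{1}{3}\right) \left(-2\right)\right)^{\frac{3}{2}} - 46 = \left(\frac{2}{3}\right)^{\frac{3}{2}} - 46 = \frac{2 \sqrt{6}}{9} - 46 = -46 + \frac{2 \sqrt{6}}{9}$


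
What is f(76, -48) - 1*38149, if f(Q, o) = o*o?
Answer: -35845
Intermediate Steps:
f(Q, o) = o**2
f(76, -48) - 1*38149 = (-48)**2 - 1*38149 = 2304 - 38149 = -35845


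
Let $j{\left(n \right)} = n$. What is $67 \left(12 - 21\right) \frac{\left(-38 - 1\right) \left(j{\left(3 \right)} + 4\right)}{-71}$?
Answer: $- \frac{164619}{71} \approx -2318.6$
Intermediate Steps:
$67 \left(12 - 21\right) \frac{\left(-38 - 1\right) \left(j{\left(3 \right)} + 4\right)}{-71} = 67 \left(12 - 21\right) \frac{\left(-38 - 1\right) \left(3 + 4\right)}{-71} = 67 \left(-9\right) \left(-39\right) 7 \left(- \frac{1}{71}\right) = - 603 \left(\left(-273\right) \left(- \frac{1}{71}\right)\right) = \left(-603\right) \frac{273}{71} = - \frac{164619}{71}$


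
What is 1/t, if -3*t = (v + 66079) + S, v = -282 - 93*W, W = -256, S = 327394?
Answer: -3/416999 ≈ -7.1943e-6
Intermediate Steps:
v = 23526 (v = -282 - 93*(-256) = -282 + 23808 = 23526)
t = -416999/3 (t = -((23526 + 66079) + 327394)/3 = -(89605 + 327394)/3 = -⅓*416999 = -416999/3 ≈ -1.3900e+5)
1/t = 1/(-416999/3) = -3/416999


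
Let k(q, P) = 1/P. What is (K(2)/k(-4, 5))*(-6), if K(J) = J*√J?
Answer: -60*√2 ≈ -84.853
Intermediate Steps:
K(J) = J^(3/2)
(K(2)/k(-4, 5))*(-6) = (2^(3/2)/(1/5))*(-6) = ((2*√2)/(⅕))*(-6) = ((2*√2)*5)*(-6) = (10*√2)*(-6) = -60*√2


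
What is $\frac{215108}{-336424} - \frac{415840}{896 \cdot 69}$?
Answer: $- \frac{26018579}{3532452} \approx -7.3656$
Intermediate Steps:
$\frac{215108}{-336424} - \frac{415840}{896 \cdot 69} = 215108 \left(- \frac{1}{336424}\right) - \frac{415840}{61824} = - \frac{53777}{84106} - \frac{565}{84} = - \frac{26018579}{3532452}$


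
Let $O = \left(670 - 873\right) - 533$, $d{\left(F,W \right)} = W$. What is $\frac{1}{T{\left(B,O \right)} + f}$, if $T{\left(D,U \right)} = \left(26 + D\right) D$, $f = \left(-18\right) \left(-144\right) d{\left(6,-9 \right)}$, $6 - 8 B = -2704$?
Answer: $\frac{16}{1603697} \approx 9.977 \cdot 10^{-6}$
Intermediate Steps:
$B = \frac{1355}{4}$ ($B = \frac{3}{4} - -338 = \frac{3}{4} + 338 = \frac{1355}{4} \approx 338.75$)
$f = -23328$ ($f = \left(-18\right) \left(-144\right) \left(-9\right) = 2592 \left(-9\right) = -23328$)
$O = -736$ ($O = -203 - 533 = -736$)
$T{\left(D,U \right)} = D \left(26 + D\right)$
$\frac{1}{T{\left(B,O \right)} + f} = \frac{1}{\frac{1355 \left(26 + \frac{1355}{4}\right)}{4} - 23328} = \frac{1}{\frac{1355}{4} \cdot \frac{1459}{4} - 23328} = \frac{1}{\frac{1976945}{16} - 23328} = \frac{1}{\frac{1603697}{16}} = \frac{16}{1603697}$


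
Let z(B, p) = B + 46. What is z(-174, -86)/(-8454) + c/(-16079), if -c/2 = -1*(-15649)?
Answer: 133325702/67965933 ≈ 1.9617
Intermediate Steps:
z(B, p) = 46 + B
c = -31298 (c = -(-2)*(-15649) = -2*15649 = -31298)
z(-174, -86)/(-8454) + c/(-16079) = (46 - 174)/(-8454) - 31298/(-16079) = -128*(-1/8454) - 31298*(-1/16079) = 64/4227 + 31298/16079 = 133325702/67965933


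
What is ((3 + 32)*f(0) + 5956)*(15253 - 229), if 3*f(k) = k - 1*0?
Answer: 89482944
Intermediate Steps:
f(k) = k/3 (f(k) = (k - 1*0)/3 = (k + 0)/3 = k/3)
((3 + 32)*f(0) + 5956)*(15253 - 229) = ((3 + 32)*((⅓)*0) + 5956)*(15253 - 229) = (35*0 + 5956)*15024 = (0 + 5956)*15024 = 5956*15024 = 89482944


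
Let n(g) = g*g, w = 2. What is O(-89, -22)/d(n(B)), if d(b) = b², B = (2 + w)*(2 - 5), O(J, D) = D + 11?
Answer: -11/20736 ≈ -0.00053048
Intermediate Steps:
O(J, D) = 11 + D
B = -12 (B = (2 + 2)*(2 - 5) = 4*(-3) = -12)
n(g) = g²
O(-89, -22)/d(n(B)) = (11 - 22)/(((-12)²)²) = -11/(144²) = -11/20736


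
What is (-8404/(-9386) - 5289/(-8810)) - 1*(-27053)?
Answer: 1118577053387/41345330 ≈ 27055.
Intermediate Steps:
(-8404/(-9386) - 5289/(-8810)) - 1*(-27053) = (-8404*(-1/9386) - 5289*(-1/8810)) + 27053 = (4202/4693 + 5289/8810) + 27053 = 61840897/41345330 + 27053 = 1118577053387/41345330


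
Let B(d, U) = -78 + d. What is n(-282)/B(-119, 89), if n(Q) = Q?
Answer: 282/197 ≈ 1.4315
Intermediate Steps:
n(-282)/B(-119, 89) = -282/(-78 - 119) = -282/(-197) = -282*(-1/197) = 282/197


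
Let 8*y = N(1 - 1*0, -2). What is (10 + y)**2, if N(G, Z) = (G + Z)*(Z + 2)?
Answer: 100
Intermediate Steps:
N(G, Z) = (2 + Z)*(G + Z) (N(G, Z) = (G + Z)*(2 + Z) = (2 + Z)*(G + Z))
y = 0 (y = ((-2)**2 + 2*(1 - 1*0) + 2*(-2) + (1 - 1*0)*(-2))/8 = (4 + 2*(1 + 0) - 4 + (1 + 0)*(-2))/8 = (4 + 2*1 - 4 + 1*(-2))/8 = (4 + 2 - 4 - 2)/8 = (1/8)*0 = 0)
(10 + y)**2 = (10 + 0)**2 = 10**2 = 100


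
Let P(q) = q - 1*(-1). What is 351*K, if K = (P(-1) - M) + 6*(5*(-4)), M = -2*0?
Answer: -42120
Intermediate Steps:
P(q) = 1 + q (P(q) = q + 1 = 1 + q)
M = 0
K = -120 (K = ((1 - 1) - 1*0) + 6*(5*(-4)) = (0 + 0) + 6*(-20) = 0 - 120 = -120)
351*K = 351*(-120) = -42120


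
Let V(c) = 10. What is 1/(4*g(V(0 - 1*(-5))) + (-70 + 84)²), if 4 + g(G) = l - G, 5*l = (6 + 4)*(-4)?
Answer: 1/108 ≈ 0.0092593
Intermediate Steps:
l = -8 (l = ((6 + 4)*(-4))/5 = (10*(-4))/5 = (⅕)*(-40) = -8)
g(G) = -12 - G (g(G) = -4 + (-8 - G) = -12 - G)
1/(4*g(V(0 - 1*(-5))) + (-70 + 84)²) = 1/(4*(-12 - 1*10) + (-70 + 84)²) = 1/(4*(-12 - 10) + 14²) = 1/(4*(-22) + 196) = 1/(-88 + 196) = 1/108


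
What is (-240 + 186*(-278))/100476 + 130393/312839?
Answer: -87499814/873133649 ≈ -0.10021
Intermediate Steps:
(-240 + 186*(-278))/100476 + 130393/312839 = (-240 - 51708)*(1/100476) + 130393*(1/312839) = -51948*1/100476 + 130393/312839 = -1443/2791 + 130393/312839 = -87499814/873133649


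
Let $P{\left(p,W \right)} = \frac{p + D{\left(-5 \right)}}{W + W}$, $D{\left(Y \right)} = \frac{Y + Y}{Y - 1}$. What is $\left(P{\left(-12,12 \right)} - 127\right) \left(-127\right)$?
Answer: $\frac{1165225}{72} \approx 16184.0$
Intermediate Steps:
$D{\left(Y \right)} = \frac{2 Y}{-1 + Y}$
$P{\left(p,W \right)} = \frac{\frac{5}{3} + p}{2 W}$ ($P{\left(p,W \right)} = \frac{p + 2 \left(-5\right) \frac{1}{-1 - 5}}{W + W} = \frac{p + 2 \left(-5\right) \frac{1}{-6}}{2 W} = \left(p + 2 \left(-5\right) \left(- \frac{1}{6}\right)\right) \frac{1}{2 W} = \left(p + \frac{5}{3}\right) \frac{1}{2 W} = \left(\frac{5}{3} + p\right) \frac{1}{2 W} = \frac{\frac{5}{3} + p}{2 W}$)
$\left(P{\left(-12,12 \right)} - 127\right) \left(-127\right) = \left(\frac{5 + 3 \left(-12\right)}{6 \cdot 12} - 127\right) \left(-127\right) = \left(\frac{1}{6} \cdot \frac{1}{12} \left(5 - 36\right) - 127\right) \left(-127\right) = \left(\frac{1}{6} \cdot \frac{1}{12} \left(-31\right) - 127\right) \left(-127\right) = \left(- \frac{31}{72} - 127\right) \left(-127\right) = \left(- \frac{9175}{72}\right) \left(-127\right) = \frac{1165225}{72}$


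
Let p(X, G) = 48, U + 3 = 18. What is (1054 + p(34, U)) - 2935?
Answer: -1833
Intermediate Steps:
U = 15 (U = -3 + 18 = 15)
(1054 + p(34, U)) - 2935 = (1054 + 48) - 2935 = 1102 - 2935 = -1833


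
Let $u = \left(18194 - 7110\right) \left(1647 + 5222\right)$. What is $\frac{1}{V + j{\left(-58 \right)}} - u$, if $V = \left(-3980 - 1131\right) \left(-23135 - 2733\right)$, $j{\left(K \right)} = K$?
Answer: $- \frac{10066038246594839}{132211290} \approx -7.6136 \cdot 10^{7}$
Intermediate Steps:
$u = 76135996$ ($u = 11084 \cdot 6869 = 76135996$)
$V = 132211348$ ($V = \left(-5111\right) \left(-25868\right) = 132211348$)
$\frac{1}{V + j{\left(-58 \right)}} - u = \frac{1}{132211348 - 58} - 76135996 = \frac{1}{132211290} - 76135996 = - \frac{10066038246594839}{132211290}$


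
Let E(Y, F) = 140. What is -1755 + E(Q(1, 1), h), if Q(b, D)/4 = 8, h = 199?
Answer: -1615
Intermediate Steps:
Q(b, D) = 32 (Q(b, D) = 4*8 = 32)
-1755 + E(Q(1, 1), h) = -1755 + 140 = -1615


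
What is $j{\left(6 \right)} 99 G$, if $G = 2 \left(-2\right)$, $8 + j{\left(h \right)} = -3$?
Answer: $4356$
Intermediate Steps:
$j{\left(h \right)} = -11$ ($j{\left(h \right)} = -8 - 3 = -11$)
$G = -4$
$j{\left(6 \right)} 99 G = \left(-11\right) 99 \left(-4\right) = \left(-1089\right) \left(-4\right) = 4356$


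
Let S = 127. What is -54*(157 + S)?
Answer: -15336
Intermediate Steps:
-54*(157 + S) = -54*(157 + 127) = -54*284 = -15336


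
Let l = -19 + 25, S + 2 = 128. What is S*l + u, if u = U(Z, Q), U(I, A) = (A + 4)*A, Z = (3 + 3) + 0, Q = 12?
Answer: 948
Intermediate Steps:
S = 126 (S = -2 + 128 = 126)
Z = 6 (Z = 6 + 0 = 6)
U(I, A) = A*(4 + A) (U(I, A) = (4 + A)*A = A*(4 + A))
u = 192 (u = 12*(4 + 12) = 12*16 = 192)
l = 6
S*l + u = 126*6 + 192 = 756 + 192 = 948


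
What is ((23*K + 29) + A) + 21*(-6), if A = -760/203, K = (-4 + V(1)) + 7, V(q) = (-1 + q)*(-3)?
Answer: -6444/203 ≈ -31.744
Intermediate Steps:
V(q) = 3 - 3*q
K = 3 (K = (-4 + (3 - 3*1)) + 7 = (-4 + (3 - 3)) + 7 = (-4 + 0) + 7 = -4 + 7 = 3)
A = -760/203 (A = -760*1/203 = -760/203 ≈ -3.7438)
((23*K + 29) + A) + 21*(-6) = ((23*3 + 29) - 760/203) + 21*(-6) = ((69 + 29) - 760/203) - 126 = (98 - 760/203) - 126 = 19134/203 - 126 = -6444/203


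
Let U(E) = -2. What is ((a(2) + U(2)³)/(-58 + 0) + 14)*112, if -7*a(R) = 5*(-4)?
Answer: 45760/29 ≈ 1577.9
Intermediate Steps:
a(R) = 20/7 (a(R) = -5*(-4)/7 = -⅐*(-20) = 20/7)
((a(2) + U(2)³)/(-58 + 0) + 14)*112 = ((20/7 + (-2)³)/(-58 + 0) + 14)*112 = ((20/7 - 8)/(-58) + 14)*112 = (-36/7*(-1/58) + 14)*112 = (18/203 + 14)*112 = (2860/203)*112 = 45760/29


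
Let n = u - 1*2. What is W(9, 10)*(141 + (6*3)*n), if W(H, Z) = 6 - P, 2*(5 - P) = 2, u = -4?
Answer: 66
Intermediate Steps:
P = 4 (P = 5 - ½*2 = 5 - 1 = 4)
W(H, Z) = 2 (W(H, Z) = 6 - 1*4 = 6 - 4 = 2)
n = -6 (n = -4 - 1*2 = -4 - 2 = -6)
W(9, 10)*(141 + (6*3)*n) = 2*(141 + (6*3)*(-6)) = 2*(141 + 18*(-6)) = 2*(141 - 108) = 2*33 = 66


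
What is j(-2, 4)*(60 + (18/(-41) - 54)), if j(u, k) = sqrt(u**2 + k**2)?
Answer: 456*sqrt(5)/41 ≈ 24.869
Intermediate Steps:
j(u, k) = sqrt(k**2 + u**2)
j(-2, 4)*(60 + (18/(-41) - 54)) = sqrt(4**2 + (-2)**2)*(60 + (18/(-41) - 54)) = sqrt(16 + 4)*(60 + (18*(-1/41) - 54)) = sqrt(20)*(60 + (-18/41 - 54)) = (2*sqrt(5))*(60 - 2232/41) = (2*sqrt(5))*(228/41) = 456*sqrt(5)/41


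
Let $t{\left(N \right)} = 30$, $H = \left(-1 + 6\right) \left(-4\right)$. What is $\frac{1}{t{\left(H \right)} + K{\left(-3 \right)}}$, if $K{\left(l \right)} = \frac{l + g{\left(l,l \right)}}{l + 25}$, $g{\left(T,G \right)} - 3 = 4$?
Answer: $\frac{11}{332} \approx 0.033133$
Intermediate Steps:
$H = -20$ ($H = 5 \left(-4\right) = -20$)
$g{\left(T,G \right)} = 7$ ($g{\left(T,G \right)} = 3 + 4 = 7$)
$K{\left(l \right)} = \frac{7 + l}{25 + l}$ ($K{\left(l \right)} = \frac{l + 7}{l + 25} = \frac{7 + l}{25 + l}$)
$\frac{1}{t{\left(H \right)} + K{\left(-3 \right)}} = \frac{1}{30 + \frac{7 - 3}{25 - 3}} = \frac{1}{30 + \frac{1}{22} \cdot 4} = \frac{1}{30 + \frac{2}{11}} = \frac{1}{\frac{332}{11}} = \frac{11}{332}$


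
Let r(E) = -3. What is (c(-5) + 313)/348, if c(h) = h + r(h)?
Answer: 305/348 ≈ 0.87644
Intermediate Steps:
c(h) = -3 + h (c(h) = h - 3 = -3 + h)
(c(-5) + 313)/348 = ((-3 - 5) + 313)/348 = (-8 + 313)*(1/348) = 305*(1/348) = 305/348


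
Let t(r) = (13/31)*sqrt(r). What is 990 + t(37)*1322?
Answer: 990 + 17186*sqrt(37)/31 ≈ 4362.2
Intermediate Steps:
t(r) = 13*sqrt(r)/31 (t(r) = (13*(1/31))*sqrt(r) = 13*sqrt(r)/31)
990 + t(37)*1322 = 990 + (13*sqrt(37)/31)*1322 = 990 + 17186*sqrt(37)/31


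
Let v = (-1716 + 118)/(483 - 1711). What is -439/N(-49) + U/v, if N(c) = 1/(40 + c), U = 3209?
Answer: 5127175/799 ≈ 6417.0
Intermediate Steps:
v = 799/614 (v = -1598/(-1228) = -1598*(-1/1228) = 799/614 ≈ 1.3013)
-439/N(-49) + U/v = -439/(1/(40 - 49)) + 3209/(799/614) = -439/(1/(-9)) + 3209*(614/799) = -439/(-⅑) + 1970326/799 = -439*(-9) + 1970326/799 = 3951 + 1970326/799 = 5127175/799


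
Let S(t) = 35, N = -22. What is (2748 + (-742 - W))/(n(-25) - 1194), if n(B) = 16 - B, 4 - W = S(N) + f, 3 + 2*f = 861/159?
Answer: -108025/61109 ≈ -1.7677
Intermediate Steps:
f = 64/53 (f = -3/2 + (861/159)/2 = -3/2 + (861*(1/159))/2 = -3/2 + (½)*(287/53) = -3/2 + 287/106 = 64/53 ≈ 1.2075)
W = -1707/53 (W = 4 - (35 + 64/53) = 4 - 1*1919/53 = 4 - 1919/53 = -1707/53 ≈ -32.208)
(2748 + (-742 - W))/(n(-25) - 1194) = (2748 + (-742 - 1*(-1707/53)))/((16 - 1*(-25)) - 1194) = (2748 + (-742 + 1707/53))/((16 + 25) - 1194) = (2748 - 37619/53)/(41 - 1194) = (108025/53)/(-1153) = (108025/53)*(-1/1153) = -108025/61109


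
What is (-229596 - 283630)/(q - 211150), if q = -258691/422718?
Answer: 216949868268/89257164391 ≈ 2.4306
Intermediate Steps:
q = -258691/422718 (q = -258691*1/422718 = -258691/422718 ≈ -0.61197)
(-229596 - 283630)/(q - 211150) = (-229596 - 283630)/(-258691/422718 - 211150) = -513226/(-89257164391/422718) = -513226*(-422718/89257164391) = 216949868268/89257164391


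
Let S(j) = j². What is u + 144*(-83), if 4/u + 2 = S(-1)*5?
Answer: -35852/3 ≈ -11951.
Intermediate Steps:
u = 4/3 (u = 4/(-2 + (-1)²*5) = 4/(-2 + 1*5) = 4/(-2 + 5) = 4/3 ≈ 1.3333)
u + 144*(-83) = 4/3 + 144*(-83) = 4/3 - 11952 = -35852/3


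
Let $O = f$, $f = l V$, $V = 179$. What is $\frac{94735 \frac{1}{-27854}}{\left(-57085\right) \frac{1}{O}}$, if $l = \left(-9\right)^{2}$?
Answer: $\frac{274712553}{318009118} \approx 0.86385$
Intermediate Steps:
$l = 81$
$f = 14499$ ($f = 81 \cdot 179 = 14499$)
$O = 14499$
$\frac{94735 \frac{1}{-27854}}{\left(-57085\right) \frac{1}{O}} = \frac{94735 \frac{1}{-27854}}{\left(-57085\right) \frac{1}{14499}} = \frac{94735 \left(- \frac{1}{27854}\right)}{\left(-57085\right) \frac{1}{14499}} = - \frac{94735}{27854 \left(- \frac{57085}{14499}\right)} = \left(- \frac{94735}{27854}\right) \left(- \frac{14499}{57085}\right) = \frac{274712553}{318009118}$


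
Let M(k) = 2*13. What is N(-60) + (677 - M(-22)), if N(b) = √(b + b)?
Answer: 651 + 2*I*√30 ≈ 651.0 + 10.954*I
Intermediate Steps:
N(b) = √2*√b (N(b) = √(2*b) = √2*√b)
M(k) = 26
N(-60) + (677 - M(-22)) = √2*√(-60) + (677 - 1*26) = √2*(2*I*√15) + (677 - 26) = 2*I*√30 + 651 = 651 + 2*I*√30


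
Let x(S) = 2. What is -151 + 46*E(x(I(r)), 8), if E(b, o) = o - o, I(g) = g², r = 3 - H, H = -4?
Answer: -151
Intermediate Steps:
r = 7 (r = 3 - 1*(-4) = 3 + 4 = 7)
E(b, o) = 0
-151 + 46*E(x(I(r)), 8) = -151 + 46*0 = -151 + 0 = -151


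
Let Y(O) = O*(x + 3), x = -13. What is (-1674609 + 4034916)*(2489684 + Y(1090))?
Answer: 5850691226688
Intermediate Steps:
Y(O) = -10*O (Y(O) = O*(-13 + 3) = O*(-10) = -10*O)
(-1674609 + 4034916)*(2489684 + Y(1090)) = (-1674609 + 4034916)*(2489684 - 10*1090) = 2360307*(2489684 - 10900) = 2360307*2478784 = 5850691226688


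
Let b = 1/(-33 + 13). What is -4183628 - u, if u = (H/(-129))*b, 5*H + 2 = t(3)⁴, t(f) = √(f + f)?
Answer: -26984400617/6450 ≈ -4.1836e+6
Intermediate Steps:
t(f) = √2*√f (t(f) = √(2*f) = √2*√f)
H = 34/5 (H = -⅖ + (√2*√3)⁴/5 = -⅖ + (√6)⁴/5 = -⅖ + (⅕)*36 = -⅖ + 36/5 = 34/5 ≈ 6.8000)
b = -1/20 (b = 1/(-20) = -1/20 ≈ -0.050000)
u = 17/6450 (u = ((34/5)/(-129))*(-1/20) = -1/129*34/5*(-1/20) = -34/645*(-1/20) = 17/6450 ≈ 0.0026357)
-4183628 - u = -4183628 - 1*17/6450 = -4183628 - 17/6450 = -26984400617/6450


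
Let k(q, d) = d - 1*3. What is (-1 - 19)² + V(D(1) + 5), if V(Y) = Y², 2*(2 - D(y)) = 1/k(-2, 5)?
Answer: 7129/16 ≈ 445.56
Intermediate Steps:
k(q, d) = -3 + d (k(q, d) = d - 3 = -3 + d)
D(y) = 7/4 (D(y) = 2 - 1/(2*(-3 + 5)) = 2 - ½/2 = 2 - ½*½ = 2 - ¼ = 7/4)
(-1 - 19)² + V(D(1) + 5) = (-1 - 19)² + (7/4 + 5)² = (-20)² + (27/4)² = 400 + 729/16 = 7129/16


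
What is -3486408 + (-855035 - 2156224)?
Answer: -6497667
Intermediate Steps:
-3486408 + (-855035 - 2156224) = -3486408 - 3011259 = -6497667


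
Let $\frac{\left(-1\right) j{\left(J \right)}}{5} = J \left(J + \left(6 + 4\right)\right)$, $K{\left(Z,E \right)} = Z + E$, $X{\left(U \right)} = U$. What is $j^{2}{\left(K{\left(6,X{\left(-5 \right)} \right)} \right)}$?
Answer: $3025$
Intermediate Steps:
$K{\left(Z,E \right)} = E + Z$
$j{\left(J \right)} = - 5 J \left(10 + J\right)$ ($j{\left(J \right)} = - 5 J \left(J + \left(6 + 4\right)\right) = - 5 J \left(J + 10\right) = - 5 J \left(10 + J\right)$)
$j^{2}{\left(K{\left(6,X{\left(-5 \right)} \right)} \right)} = \left(- 5 \left(-5 + 6\right) \left(10 + \left(-5 + 6\right)\right)\right)^{2} = \left(\left(-5\right) 1 \left(10 + 1\right)\right)^{2} = \left(\left(-5\right) 1 \cdot 11\right)^{2} = \left(-55\right)^{2} = 3025$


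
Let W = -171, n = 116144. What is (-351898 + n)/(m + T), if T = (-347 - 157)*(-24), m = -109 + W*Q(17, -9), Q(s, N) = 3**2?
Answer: -117877/5224 ≈ -22.565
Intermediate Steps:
Q(s, N) = 9
m = -1648 (m = -109 - 171*9 = -109 - 1539 = -1648)
T = 12096 (T = -504*(-24) = 12096)
(-351898 + n)/(m + T) = (-351898 + 116144)/(-1648 + 12096) = -235754/10448 = -235754*1/10448 = -117877/5224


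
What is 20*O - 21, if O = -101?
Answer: -2041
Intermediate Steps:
20*O - 21 = 20*(-101) - 21 = -2020 - 21 = -2041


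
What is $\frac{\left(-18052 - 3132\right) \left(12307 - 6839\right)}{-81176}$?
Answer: $\frac{14479264}{10147} \approx 1426.9$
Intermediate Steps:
$\frac{\left(-18052 - 3132\right) \left(12307 - 6839\right)}{-81176} = \left(-21184\right) 5468 \left(- \frac{1}{81176}\right) = \left(-115834112\right) \left(- \frac{1}{81176}\right) = \frac{14479264}{10147}$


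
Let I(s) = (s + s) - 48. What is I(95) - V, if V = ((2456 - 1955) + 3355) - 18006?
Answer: 14292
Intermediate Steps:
V = -14150 (V = (501 + 3355) - 18006 = 3856 - 18006 = -14150)
I(s) = -48 + 2*s (I(s) = 2*s - 48 = -48 + 2*s)
I(95) - V = (-48 + 2*95) - 1*(-14150) = (-48 + 190) + 14150 = 142 + 14150 = 14292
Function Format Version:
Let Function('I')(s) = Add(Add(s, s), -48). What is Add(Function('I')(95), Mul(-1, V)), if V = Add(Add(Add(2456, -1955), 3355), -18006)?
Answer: 14292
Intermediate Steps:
V = -14150 (V = Add(Add(501, 3355), -18006) = Add(3856, -18006) = -14150)
Function('I')(s) = Add(-48, Mul(2, s)) (Function('I')(s) = Add(Mul(2, s), -48) = Add(-48, Mul(2, s)))
Add(Function('I')(95), Mul(-1, V)) = Add(Add(-48, Mul(2, 95)), Mul(-1, -14150)) = Add(Add(-48, 190), 14150) = Add(142, 14150) = 14292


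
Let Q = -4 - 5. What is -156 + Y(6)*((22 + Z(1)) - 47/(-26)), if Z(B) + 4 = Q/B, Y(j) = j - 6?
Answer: -156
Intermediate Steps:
Q = -9
Y(j) = -6 + j
Z(B) = -4 - 9/B
-156 + Y(6)*((22 + Z(1)) - 47/(-26)) = -156 + (-6 + 6)*((22 + (-4 - 9/1)) - 47/(-26)) = -156 + 0*((22 + (-4 - 9*1)) - 47*(-1/26)) = -156 + 0*((22 + (-4 - 9)) + 47/26) = -156 + 0*((22 - 13) + 47/26) = -156 + 0*(9 + 47/26) = -156 + 0*(281/26) = -156 + 0 = -156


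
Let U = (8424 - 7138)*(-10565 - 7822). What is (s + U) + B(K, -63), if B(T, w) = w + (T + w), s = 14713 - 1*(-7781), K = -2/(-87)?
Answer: -2055228316/87 ≈ -2.3623e+7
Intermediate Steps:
K = 2/87 (K = -2*(-1/87) = 2/87 ≈ 0.022988)
s = 22494 (s = 14713 + 7781 = 22494)
U = -23645682 (U = 1286*(-18387) = -23645682)
B(T, w) = T + 2*w
(s + U) + B(K, -63) = (22494 - 23645682) + (2/87 + 2*(-63)) = -23623188 + (2/87 - 126) = -23623188 - 10960/87 = -2055228316/87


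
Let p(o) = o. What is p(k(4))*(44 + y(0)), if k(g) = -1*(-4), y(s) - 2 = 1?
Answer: 188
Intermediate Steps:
y(s) = 3 (y(s) = 2 + 1 = 3)
k(g) = 4
p(k(4))*(44 + y(0)) = 4*(44 + 3) = 4*47 = 188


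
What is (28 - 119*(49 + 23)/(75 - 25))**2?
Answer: 12845056/625 ≈ 20552.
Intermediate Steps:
(28 - 119*(49 + 23)/(75 - 25))**2 = (28 - 119/(50/72))**2 = (28 - 119/(50*(1/72)))**2 = (28 - 119/25/36)**2 = (28 - 119*36/25)**2 = (28 - 4284/25)**2 = (-3584/25)**2 = 12845056/625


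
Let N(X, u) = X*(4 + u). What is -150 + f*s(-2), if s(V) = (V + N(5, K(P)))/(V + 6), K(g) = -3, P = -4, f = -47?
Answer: -741/4 ≈ -185.25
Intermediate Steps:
s(V) = (5 + V)/(6 + V) (s(V) = (V + 5*(4 - 3))/(V + 6) = (V + 5*1)/(6 + V) = (V + 5)/(6 + V) = (5 + V)/(6 + V))
-150 + f*s(-2) = -150 - 47*(5 - 2)/(6 - 2) = -150 - 47*3/4 = -150 - 47*¾ = -150 - 141/4 = -741/4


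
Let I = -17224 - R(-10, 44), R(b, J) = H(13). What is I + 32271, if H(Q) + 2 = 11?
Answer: 15038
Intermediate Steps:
H(Q) = 9 (H(Q) = -2 + 11 = 9)
R(b, J) = 9
I = -17233 (I = -17224 - 1*9 = -17224 - 9 = -17233)
I + 32271 = -17233 + 32271 = 15038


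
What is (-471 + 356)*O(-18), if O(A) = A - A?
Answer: 0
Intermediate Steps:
O(A) = 0
(-471 + 356)*O(-18) = (-471 + 356)*0 = -115*0 = 0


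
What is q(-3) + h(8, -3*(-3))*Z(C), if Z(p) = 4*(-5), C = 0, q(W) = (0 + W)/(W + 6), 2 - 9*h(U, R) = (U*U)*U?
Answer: 3397/3 ≈ 1132.3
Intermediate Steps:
h(U, R) = 2/9 - U³/9 (h(U, R) = 2/9 - U*U*U/9 = 2/9 - U²*U/9 = 2/9 - U³/9)
q(W) = W/(6 + W)
Z(p) = -20
q(-3) + h(8, -3*(-3))*Z(C) = -3/(6 - 3) + (2/9 - ⅑*8³)*(-20) = -3/3 + (2/9 - ⅑*512)*(-20) = -3*⅓ + (2/9 - 512/9)*(-20) = -1 - 170/3*(-20) = -1 + 3400/3 = 3397/3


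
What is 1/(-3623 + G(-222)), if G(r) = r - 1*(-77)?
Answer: -1/3768 ≈ -0.00026539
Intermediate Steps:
G(r) = 77 + r (G(r) = r + 77 = 77 + r)
1/(-3623 + G(-222)) = 1/(-3623 + (77 - 222)) = 1/(-3623 - 145) = 1/(-3768) = -1/3768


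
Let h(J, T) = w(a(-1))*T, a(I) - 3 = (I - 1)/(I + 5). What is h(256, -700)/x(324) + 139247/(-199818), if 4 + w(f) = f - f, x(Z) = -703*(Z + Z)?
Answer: -52281557/74367558 ≈ -0.70302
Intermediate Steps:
x(Z) = -1406*Z
a(I) = 3 + (-1 + I)/(5 + I) (a(I) = 3 + (I - 1)/(I + 5) = 3 + (-1 + I)/(5 + I))
w(f) = -4 (w(f) = -4 + (f - f) = -4 + 0 = -4)
h(J, T) = -4*T
h(256, -700)/x(324) + 139247/(-199818) = (-4*(-700))/((-1406*324)) + 139247/(-199818) = 2800/(-455544) + 139247*(-1/199818) = 2800*(-1/455544) - 8191/11754 = -350/56943 - 8191/11754 = -52281557/74367558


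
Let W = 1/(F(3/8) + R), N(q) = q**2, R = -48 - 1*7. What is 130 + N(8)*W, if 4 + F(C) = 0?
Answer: 7606/59 ≈ 128.92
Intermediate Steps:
F(C) = -4 (F(C) = -4 + 0 = -4)
R = -55 (R = -48 - 7 = -55)
W = -1/59 (W = 1/(-4 - 55) = 1/(-59) = -1/59 ≈ -0.016949)
130 + N(8)*W = 130 + 8**2*(-1/59) = 130 + 64*(-1/59) = 130 - 64/59 = 7606/59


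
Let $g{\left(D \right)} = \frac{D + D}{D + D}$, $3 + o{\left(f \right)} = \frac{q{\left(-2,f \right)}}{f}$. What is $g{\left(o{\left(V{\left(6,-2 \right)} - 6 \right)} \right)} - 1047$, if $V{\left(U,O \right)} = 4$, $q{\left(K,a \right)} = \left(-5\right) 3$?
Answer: $-1046$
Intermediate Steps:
$q{\left(K,a \right)} = -15$
$o{\left(f \right)} = -3 - \frac{15}{f}$
$g{\left(D \right)} = 1$ ($g{\left(D \right)} = \frac{2 D}{2 D} = 2 D \frac{1}{2 D} = 1$)
$g{\left(o{\left(V{\left(6,-2 \right)} - 6 \right)} \right)} - 1047 = 1 - 1047 = -1046$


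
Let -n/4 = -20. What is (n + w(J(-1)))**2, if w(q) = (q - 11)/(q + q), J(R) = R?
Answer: 7396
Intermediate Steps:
n = 80 (n = -4*(-20) = 80)
w(q) = (-11 + q)/(2*q) (w(q) = (-11 + q)/((2*q)) = (-11 + q)*(1/(2*q)) = (-11 + q)/(2*q))
(n + w(J(-1)))**2 = (80 + (1/2)*(-11 - 1)/(-1))**2 = (80 + (1/2)*(-1)*(-12))**2 = (80 + 6)**2 = 86**2 = 7396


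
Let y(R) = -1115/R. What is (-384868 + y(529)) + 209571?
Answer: -92733228/529 ≈ -1.7530e+5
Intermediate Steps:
(-384868 + y(529)) + 209571 = (-384868 - 1115/529) + 209571 = -203596287/529 + 209571 = -92733228/529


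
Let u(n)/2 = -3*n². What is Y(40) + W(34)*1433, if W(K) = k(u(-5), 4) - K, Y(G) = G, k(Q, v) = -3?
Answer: -52981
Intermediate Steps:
u(n) = -6*n² (u(n) = 2*(-3*n²) = -6*n²)
W(K) = -3 - K
Y(40) + W(34)*1433 = 40 + (-3 - 1*34)*1433 = 40 + (-3 - 34)*1433 = 40 - 37*1433 = 40 - 53021 = -52981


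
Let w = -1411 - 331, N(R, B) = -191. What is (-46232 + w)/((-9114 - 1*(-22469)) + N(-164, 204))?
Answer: -23987/6582 ≈ -3.6443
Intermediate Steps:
w = -1742
(-46232 + w)/((-9114 - 1*(-22469)) + N(-164, 204)) = (-46232 - 1742)/((-9114 - 1*(-22469)) - 191) = -47974/((-9114 + 22469) - 191) = -47974/(13355 - 191) = -47974/13164 = -47974*1/13164 = -23987/6582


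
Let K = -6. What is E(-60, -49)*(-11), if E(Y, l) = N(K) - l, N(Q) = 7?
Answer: -616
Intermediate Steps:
E(Y, l) = 7 - l
E(-60, -49)*(-11) = (7 - 1*(-49))*(-11) = (7 + 49)*(-11) = 56*(-11) = -616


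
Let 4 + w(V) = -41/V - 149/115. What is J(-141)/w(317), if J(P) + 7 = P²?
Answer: -362253335/98884 ≈ -3663.4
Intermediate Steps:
w(V) = -609/115 - 41/V (w(V) = -4 + (-41/V - 149/115) = -4 + (-149/115 - 41/V) = -609/115 - 41/V)
J(P) = -7 + P²
J(-141)/w(317) = (-7 + (-141)²)/(-609/115 - 41/317) = (-7 + 19881)/(-609/115 - 41*1/317) = 19874/(-609/115 - 41/317) = 19874/(-197768/36455) = 19874*(-36455/197768) = -362253335/98884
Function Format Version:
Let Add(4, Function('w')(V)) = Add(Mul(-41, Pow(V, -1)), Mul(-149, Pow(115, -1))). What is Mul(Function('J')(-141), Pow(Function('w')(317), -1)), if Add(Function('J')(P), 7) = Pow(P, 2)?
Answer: Rational(-362253335, 98884) ≈ -3663.4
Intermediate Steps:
Function('w')(V) = Add(Rational(-609, 115), Mul(-41, Pow(V, -1))) (Function('w')(V) = Add(-4, Add(Mul(-41, Pow(V, -1)), Mul(-149, Pow(115, -1)))) = Add(-4, Add(Mul(-41, Pow(V, -1)), Mul(-149, Rational(1, 115)))) = Add(-4, Add(Mul(-41, Pow(V, -1)), Rational(-149, 115))) = Add(-4, Add(Rational(-149, 115), Mul(-41, Pow(V, -1)))) = Add(Rational(-609, 115), Mul(-41, Pow(V, -1))))
Function('J')(P) = Add(-7, Pow(P, 2))
Mul(Function('J')(-141), Pow(Function('w')(317), -1)) = Mul(Add(-7, Pow(-141, 2)), Pow(Add(Rational(-609, 115), Mul(-41, Pow(317, -1))), -1)) = Mul(Add(-7, 19881), Pow(Add(Rational(-609, 115), Mul(-41, Rational(1, 317))), -1)) = Mul(19874, Pow(Add(Rational(-609, 115), Rational(-41, 317)), -1)) = Mul(19874, Pow(Rational(-197768, 36455), -1)) = Mul(19874, Rational(-36455, 197768)) = Rational(-362253335, 98884)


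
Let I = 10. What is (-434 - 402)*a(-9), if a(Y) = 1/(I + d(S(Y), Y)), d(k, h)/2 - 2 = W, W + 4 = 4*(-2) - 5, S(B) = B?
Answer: 209/5 ≈ 41.800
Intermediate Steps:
W = -17 (W = -4 + (4*(-2) - 5) = -4 + (-8 - 5) = -4 - 13 = -17)
d(k, h) = -30 (d(k, h) = 4 + 2*(-17) = 4 - 34 = -30)
a(Y) = -1/20 (a(Y) = 1/(10 - 30) = 1/(-20) = -1/20)
(-434 - 402)*a(-9) = (-434 - 402)*(-1/20) = -836*(-1/20) = 209/5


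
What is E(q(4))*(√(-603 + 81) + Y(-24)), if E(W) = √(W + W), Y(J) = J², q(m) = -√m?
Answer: -6*√58 + 1152*I ≈ -45.695 + 1152.0*I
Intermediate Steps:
E(W) = √2*√W (E(W) = √(2*W) = √2*√W)
E(q(4))*(√(-603 + 81) + Y(-24)) = (√2*√(-√4))*(√(-603 + 81) + (-24)²) = (√2*√(-1*2))*(√(-522) + 576) = (√2*√(-2))*(3*I*√58 + 576) = (√2*(I*√2))*(576 + 3*I*√58) = (2*I)*(576 + 3*I*√58) = 2*I*(576 + 3*I*√58)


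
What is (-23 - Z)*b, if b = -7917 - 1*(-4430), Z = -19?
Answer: 13948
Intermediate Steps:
b = -3487 (b = -7917 + 4430 = -3487)
(-23 - Z)*b = (-23 - 1*(-19))*(-3487) = (-23 + 19)*(-3487) = -4*(-3487) = 13948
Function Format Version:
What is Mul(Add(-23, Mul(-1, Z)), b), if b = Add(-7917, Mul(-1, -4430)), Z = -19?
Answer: 13948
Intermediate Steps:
b = -3487 (b = Add(-7917, 4430) = -3487)
Mul(Add(-23, Mul(-1, Z)), b) = Mul(Add(-23, Mul(-1, -19)), -3487) = Mul(Add(-23, 19), -3487) = Mul(-4, -3487) = 13948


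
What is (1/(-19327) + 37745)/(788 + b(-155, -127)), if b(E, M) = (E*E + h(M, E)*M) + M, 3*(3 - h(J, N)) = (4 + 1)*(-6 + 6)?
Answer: 729497614/469742735 ≈ 1.5530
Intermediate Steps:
h(J, N) = 3 (h(J, N) = 3 - (4 + 1)*(-6 + 6)/3 = 3 - 5*0/3 = 3 - ⅓*0 = 3 + 0 = 3)
b(E, M) = E² + 4*M (b(E, M) = (E*E + 3*M) + M = (E² + 3*M) + M = E² + 4*M)
(1/(-19327) + 37745)/(788 + b(-155, -127)) = (1/(-19327) + 37745)/(788 + ((-155)² + 4*(-127))) = (-1/19327 + 37745)/(788 + (24025 - 508)) = 729497614/(19327*(788 + 23517)) = (729497614/19327)/24305 = (729497614/19327)*(1/24305) = 729497614/469742735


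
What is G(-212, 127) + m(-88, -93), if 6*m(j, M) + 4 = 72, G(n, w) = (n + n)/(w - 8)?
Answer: 2774/357 ≈ 7.7703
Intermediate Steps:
G(n, w) = 2*n/(-8 + w) (G(n, w) = (2*n)/(-8 + w) = 2*n/(-8 + w))
m(j, M) = 34/3 (m(j, M) = -⅔ + (⅙)*72 = -⅔ + 12 = 34/3)
G(-212, 127) + m(-88, -93) = 2*(-212)/(-8 + 127) + 34/3 = 2*(-212)/119 + 34/3 = 2*(-212)*(1/119) + 34/3 = -424/119 + 34/3 = 2774/357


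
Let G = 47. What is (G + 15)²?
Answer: 3844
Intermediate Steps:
(G + 15)² = (47 + 15)² = 62² = 3844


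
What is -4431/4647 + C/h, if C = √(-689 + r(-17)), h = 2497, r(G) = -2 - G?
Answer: -1477/1549 + I*√674/2497 ≈ -0.95352 + 0.010397*I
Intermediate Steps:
C = I*√674 (C = √(-689 + (-2 - 1*(-17))) = √(-689 + (-2 + 17)) = √(-689 + 15) = √(-674) = I*√674 ≈ 25.962*I)
-4431/4647 + C/h = -4431/4647 + (I*√674)/2497 = -4431*1/4647 + (I*√674)*(1/2497) = -1477/1549 + I*√674/2497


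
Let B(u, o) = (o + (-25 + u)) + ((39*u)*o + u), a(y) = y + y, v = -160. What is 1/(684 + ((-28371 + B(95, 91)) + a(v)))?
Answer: 1/309404 ≈ 3.2320e-6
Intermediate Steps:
a(y) = 2*y
B(u, o) = -25 + o + 2*u + 39*o*u (B(u, o) = (-25 + o + u) + (39*o*u + u) = (-25 + o + u) + (u + 39*o*u) = -25 + o + 2*u + 39*o*u)
1/(684 + ((-28371 + B(95, 91)) + a(v))) = 1/(684 + ((-28371 + (-25 + 91 + 2*95 + 39*91*95)) + 2*(-160))) = 1/(684 + ((-28371 + (-25 + 91 + 190 + 337155)) - 320)) = 1/(684 + ((-28371 + 337411) - 320)) = 1/(684 + (309040 - 320)) = 1/(684 + 308720) = 1/309404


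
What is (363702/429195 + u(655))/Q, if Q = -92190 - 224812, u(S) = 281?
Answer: -5760357/6478841590 ≈ -0.00088910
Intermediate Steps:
Q = -317002
(363702/429195 + u(655))/Q = (363702/429195 + 281)/(-317002) = (363702*(1/429195) + 281)*(-1/317002) = (121234/143065 + 281)*(-1/317002) = (40322499/143065)*(-1/317002) = -5760357/6478841590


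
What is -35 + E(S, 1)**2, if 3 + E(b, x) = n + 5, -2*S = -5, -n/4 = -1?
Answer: 1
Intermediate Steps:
n = 4 (n = -4*(-1) = 4)
S = 5/2 (S = -1/2*(-5) = 5/2 ≈ 2.5000)
E(b, x) = 6 (E(b, x) = -3 + (4 + 5) = -3 + 9 = 6)
-35 + E(S, 1)**2 = -35 + 6**2 = -35 + 36 = 1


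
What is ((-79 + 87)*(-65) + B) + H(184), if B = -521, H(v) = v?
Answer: -857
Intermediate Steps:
((-79 + 87)*(-65) + B) + H(184) = ((-79 + 87)*(-65) - 521) + 184 = (8*(-65) - 521) + 184 = (-520 - 521) + 184 = -1041 + 184 = -857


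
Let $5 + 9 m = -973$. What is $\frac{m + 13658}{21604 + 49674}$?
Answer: $\frac{20324}{106917} \approx 0.19009$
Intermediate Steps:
$m = - \frac{326}{3}$ ($m = - \frac{5}{9} + \frac{1}{9} \left(-973\right) = - \frac{5}{9} - \frac{973}{9} = - \frac{326}{3} \approx -108.67$)
$\frac{m + 13658}{21604 + 49674} = \frac{- \frac{326}{3} + 13658}{21604 + 49674} = \frac{40648}{3 \cdot 71278} = \frac{40648}{3} \cdot \frac{1}{71278} = \frac{20324}{106917}$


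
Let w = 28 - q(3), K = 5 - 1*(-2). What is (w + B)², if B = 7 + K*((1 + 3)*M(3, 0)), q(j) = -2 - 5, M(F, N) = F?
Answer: 15876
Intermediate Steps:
q(j) = -7
K = 7 (K = 5 + 2 = 7)
B = 91 (B = 7 + 7*((1 + 3)*3) = 7 + 7*(4*3) = 7 + 7*12 = 7 + 84 = 91)
w = 35 (w = 28 - 1*(-7) = 28 + 7 = 35)
(w + B)² = (35 + 91)² = 126² = 15876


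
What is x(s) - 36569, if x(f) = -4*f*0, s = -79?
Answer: -36569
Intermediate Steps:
x(f) = 0
x(s) - 36569 = 0 - 36569 = -36569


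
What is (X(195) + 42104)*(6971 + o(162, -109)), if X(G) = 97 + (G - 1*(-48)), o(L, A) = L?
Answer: 302753052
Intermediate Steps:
X(G) = 145 + G (X(G) = 97 + (G + 48) = 97 + (48 + G) = 145 + G)
(X(195) + 42104)*(6971 + o(162, -109)) = ((145 + 195) + 42104)*(6971 + 162) = (340 + 42104)*7133 = 42444*7133 = 302753052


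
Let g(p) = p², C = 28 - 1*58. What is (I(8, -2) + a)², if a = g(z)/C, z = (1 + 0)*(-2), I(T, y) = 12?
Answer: 31684/225 ≈ 140.82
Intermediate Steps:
C = -30 (C = 28 - 58 = -30)
z = -2 (z = 1*(-2) = -2)
a = -2/15 (a = (-2)²/(-30) = 4*(-1/30) = -2/15 ≈ -0.13333)
(I(8, -2) + a)² = (12 - 2/15)² = (178/15)² = 31684/225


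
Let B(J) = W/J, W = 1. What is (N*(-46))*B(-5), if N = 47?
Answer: 2162/5 ≈ 432.40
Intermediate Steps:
B(J) = 1/J
(N*(-46))*B(-5) = (47*(-46))/(-5) = -2162*(-⅕) = 2162/5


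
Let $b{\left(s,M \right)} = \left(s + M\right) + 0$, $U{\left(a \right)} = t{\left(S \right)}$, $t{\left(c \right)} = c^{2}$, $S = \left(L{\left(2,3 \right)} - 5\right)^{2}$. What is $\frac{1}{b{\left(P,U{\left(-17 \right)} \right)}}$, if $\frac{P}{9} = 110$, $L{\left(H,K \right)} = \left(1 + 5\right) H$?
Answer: $\frac{1}{3391} \approx 0.0002949$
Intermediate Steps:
$L{\left(H,K \right)} = 6 H$
$S = 49$ ($S = \left(6 \cdot 2 - 5\right)^{2} = \left(12 - 5\right)^{2} = 7^{2} = 49$)
$U{\left(a \right)} = 2401$ ($U{\left(a \right)} = 49^{2} = 2401$)
$P = 990$ ($P = 9 \cdot 110 = 990$)
$b{\left(s,M \right)} = M + s$ ($b{\left(s,M \right)} = \left(M + s\right) + 0 = M + s$)
$\frac{1}{b{\left(P,U{\left(-17 \right)} \right)}} = \frac{1}{2401 + 990} = \frac{1}{3391}$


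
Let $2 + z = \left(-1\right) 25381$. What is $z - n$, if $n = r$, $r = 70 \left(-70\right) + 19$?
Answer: $-20502$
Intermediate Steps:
$z = -25383$ ($z = -2 - 25381 = -25383$)
$r = -4881$ ($r = -4900 + 19 = -4881$)
$n = -4881$
$z - n = -25383 - -4881 = -25383 + 4881 = -20502$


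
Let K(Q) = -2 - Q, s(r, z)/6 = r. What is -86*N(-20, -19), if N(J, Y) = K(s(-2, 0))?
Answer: -860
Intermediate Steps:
s(r, z) = 6*r
N(J, Y) = 10 (N(J, Y) = -2 - 6*(-2) = -2 - 1*(-12) = -2 + 12 = 10)
-86*N(-20, -19) = -86*10 = -860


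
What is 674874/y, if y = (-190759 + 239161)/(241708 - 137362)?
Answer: 3912244578/2689 ≈ 1.4549e+6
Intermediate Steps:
y = 2689/5797 (y = 48402/104346 = 48402*(1/104346) = 2689/5797 ≈ 0.46386)
674874/y = 674874/(2689/5797) = 674874*(5797/2689) = 3912244578/2689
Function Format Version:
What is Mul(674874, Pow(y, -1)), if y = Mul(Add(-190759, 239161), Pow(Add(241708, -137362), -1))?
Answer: Rational(3912244578, 2689) ≈ 1.4549e+6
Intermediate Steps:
y = Rational(2689, 5797) (y = Mul(48402, Pow(104346, -1)) = Mul(48402, Rational(1, 104346)) = Rational(2689, 5797) ≈ 0.46386)
Mul(674874, Pow(y, -1)) = Mul(674874, Pow(Rational(2689, 5797), -1)) = Mul(674874, Rational(5797, 2689)) = Rational(3912244578, 2689)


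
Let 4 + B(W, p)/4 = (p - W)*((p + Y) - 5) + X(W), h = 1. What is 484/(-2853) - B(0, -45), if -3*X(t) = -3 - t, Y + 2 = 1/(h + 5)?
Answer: -26584738/2853 ≈ -9318.2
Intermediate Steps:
Y = -11/6 (Y = -2 + 1/(1 + 5) = -2 + 1/6 = -11/6 ≈ -1.8333)
X(t) = 1 + t/3 (X(t) = -(-3 - t)/3 = 1 + t/3)
B(W, p) = -12 + 4*W/3 + 4*(-41/6 + p)*(p - W) (B(W, p) = -16 + 4*((p - W)*((p - 11/6) - 5) + (1 + W/3)) = -16 + 4*((p - W)*((-11/6 + p) - 5) + (1 + W/3)) = -16 + 4*((p - W)*(-41/6 + p) + (1 + W/3)) = -16 + 4*((-41/6 + p)*(p - W) + (1 + W/3)) = -16 + 4*(1 + W/3 + (-41/6 + p)*(p - W)) = -16 + (4 + 4*W/3 + 4*(-41/6 + p)*(p - W)) = -12 + 4*W/3 + 4*(-41/6 + p)*(p - W))
484/(-2853) - B(0, -45) = 484/(-2853) - (-12 + 4*(-45)**2 - 82/3*(-45) + (86/3)*0 - 4*0*(-45)) = 484*(-1/2853) - (-12 + 4*2025 + 1230 + 0 + 0) = -484/2853 - (-12 + 8100 + 1230 + 0 + 0) = -484/2853 - 1*9318 = -484/2853 - 9318 = -26584738/2853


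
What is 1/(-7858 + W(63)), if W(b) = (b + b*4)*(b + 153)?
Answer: 1/60182 ≈ 1.6616e-5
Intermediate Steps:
W(b) = 5*b*(153 + b) (W(b) = (b + 4*b)*(153 + b) = (5*b)*(153 + b) = 5*b*(153 + b))
1/(-7858 + W(63)) = 1/(-7858 + 5*63*(153 + 63)) = 1/(-7858 + 5*63*216) = 1/(-7858 + 68040) = 1/60182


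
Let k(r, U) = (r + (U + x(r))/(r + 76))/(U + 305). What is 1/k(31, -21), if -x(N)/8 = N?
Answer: 7597/762 ≈ 9.9698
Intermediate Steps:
x(N) = -8*N
k(r, U) = (r + (U - 8*r)/(76 + r))/(305 + U) (k(r, U) = (r + (U - 8*r)/(r + 76))/(U + 305) = (r + (U - 8*r)/(76 + r))/(305 + U))
1/k(31, -21) = 1/((-21 + 31**2 + 68*31)/(23180 + 76*(-21) + 305*31 - 21*31)) = 1/((-21 + 961 + 2108)/(23180 - 1596 + 9455 - 651)) = 1/(3048/30388) = 1/((1/30388)*3048) = 1/(762/7597) = 7597/762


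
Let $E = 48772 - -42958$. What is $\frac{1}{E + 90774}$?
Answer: $\frac{1}{182504} \approx 5.4793 \cdot 10^{-6}$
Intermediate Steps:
$E = 91730$ ($E = 48772 + 42958 = 91730$)
$\frac{1}{E + 90774} = \frac{1}{91730 + 90774} = \frac{1}{182504}$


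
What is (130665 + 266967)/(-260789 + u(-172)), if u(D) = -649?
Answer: -66272/43573 ≈ -1.5209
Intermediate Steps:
(130665 + 266967)/(-260789 + u(-172)) = (130665 + 266967)/(-260789 - 649) = 397632/(-261438) = 397632*(-1/261438) = -66272/43573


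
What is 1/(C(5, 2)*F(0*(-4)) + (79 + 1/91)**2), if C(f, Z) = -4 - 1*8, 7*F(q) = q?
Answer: 8281/51696100 ≈ 0.00016019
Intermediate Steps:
F(q) = q/7
C(f, Z) = -12 (C(f, Z) = -4 - 8 = -12)
1/(C(5, 2)*F(0*(-4)) + (79 + 1/91)**2) = 1/(-12*0*(-4)/7 + (79 + 1/91)**2) = 1/(-12*0/7 + (79 + 1/91)**2) = 1/(-12*0 + (7190/91)**2) = 1/(0 + 51696100/8281) = 1/(51696100/8281) = 8281/51696100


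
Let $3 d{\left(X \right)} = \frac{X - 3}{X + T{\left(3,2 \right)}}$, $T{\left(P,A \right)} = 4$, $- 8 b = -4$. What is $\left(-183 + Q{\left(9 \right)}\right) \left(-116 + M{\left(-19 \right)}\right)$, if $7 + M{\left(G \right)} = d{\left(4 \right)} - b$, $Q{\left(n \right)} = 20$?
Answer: $\frac{482969}{24} \approx 20124.0$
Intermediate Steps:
$b = \frac{1}{2}$ ($b = \left(- \frac{1}{8}\right) \left(-4\right) = \frac{1}{2} \approx 0.5$)
$d{\left(X \right)} = \frac{-3 + X}{3 \left(4 + X\right)}$ ($d{\left(X \right)} = \frac{\left(X - 3\right) \frac{1}{X + 4}}{3} = \frac{\left(-3 + X\right) \frac{1}{4 + X}}{3} = \frac{\frac{1}{4 + X} \left(-3 + X\right)}{3} = \frac{-3 + X}{3 \left(4 + X\right)}$)
$M{\left(G \right)} = - \frac{179}{24}$ ($M{\left(G \right)} = -7 - \left(\frac{1}{2} - \frac{-3 + 4}{3 \left(4 + 4\right)}\right) = -7 - \left(\frac{1}{2} - \frac{1}{3} \cdot \frac{1}{8} \cdot 1\right) = -7 - \left(\frac{1}{2} - \frac{1}{24}\right) = -7 + \left(\frac{1}{24} - \frac{1}{2}\right) = -7 - \frac{11}{24} = - \frac{179}{24}$)
$\left(-183 + Q{\left(9 \right)}\right) \left(-116 + M{\left(-19 \right)}\right) = \left(-183 + 20\right) \left(-116 - \frac{179}{24}\right) = \left(-163\right) \left(- \frac{2963}{24}\right) = \frac{482969}{24}$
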